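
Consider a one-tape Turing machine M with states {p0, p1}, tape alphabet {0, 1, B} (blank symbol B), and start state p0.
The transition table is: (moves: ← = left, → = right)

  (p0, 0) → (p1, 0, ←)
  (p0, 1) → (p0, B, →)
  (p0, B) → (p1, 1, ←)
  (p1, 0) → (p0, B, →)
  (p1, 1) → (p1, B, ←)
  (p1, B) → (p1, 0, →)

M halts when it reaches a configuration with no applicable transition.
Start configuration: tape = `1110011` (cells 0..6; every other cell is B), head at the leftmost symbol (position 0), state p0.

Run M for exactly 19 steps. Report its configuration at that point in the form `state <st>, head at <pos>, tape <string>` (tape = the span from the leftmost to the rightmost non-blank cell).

state p0, head at 7, tape 00

state=p0 head=0 tape=[1]110011B   (p0,1)→(p0,B,→)
state=p0 head=1 tape=B[1]10011B   (p0,1)→(p0,B,→)
state=p0 head=2 tape=BB[1]0011B   (p0,1)→(p0,B,→)
state=p0 head=3 tape=BBB[0]011B   (p0,0)→(p1,0,←)
state=p1 head=2 tape=BB[B]0011B   (p1,B)→(p1,0,→)
state=p1 head=3 tape=BB0[0]011B   (p1,0)→(p0,B,→)
state=p0 head=4 tape=BB0B[0]11B   (p0,0)→(p1,0,←)
state=p1 head=3 tape=BB0[B]011B   (p1,B)→(p1,0,→)
state=p1 head=4 tape=BB00[0]11B   (p1,0)→(p0,B,→)
state=p0 head=5 tape=BB00B[1]1B   (p0,1)→(p0,B,→)
state=p0 head=6 tape=BB00BB[1]B   (p0,1)→(p0,B,→)
state=p0 head=7 tape=BB00BBB[B]   (p0,B)→(p1,1,←)
state=p1 head=6 tape=BB00BB[B]1   (p1,B)→(p1,0,→)
state=p1 head=7 tape=BB00BB0[1]   (p1,1)→(p1,B,←)
state=p1 head=6 tape=BB00BB[0]B   (p1,0)→(p0,B,→)
state=p0 head=7 tape=BB00BBB[B]   (p0,B)→(p1,1,←)
state=p1 head=6 tape=BB00BB[B]1   (p1,B)→(p1,0,→)
state=p1 head=7 tape=BB00BB0[1]   (p1,1)→(p1,B,←)
state=p1 head=6 tape=BB00BB[0]B   (p1,0)→(p0,B,→)
state=p0 head=7 tape=BB00BBB[B]
After 19 steps: state p0, head at 7, tape 00.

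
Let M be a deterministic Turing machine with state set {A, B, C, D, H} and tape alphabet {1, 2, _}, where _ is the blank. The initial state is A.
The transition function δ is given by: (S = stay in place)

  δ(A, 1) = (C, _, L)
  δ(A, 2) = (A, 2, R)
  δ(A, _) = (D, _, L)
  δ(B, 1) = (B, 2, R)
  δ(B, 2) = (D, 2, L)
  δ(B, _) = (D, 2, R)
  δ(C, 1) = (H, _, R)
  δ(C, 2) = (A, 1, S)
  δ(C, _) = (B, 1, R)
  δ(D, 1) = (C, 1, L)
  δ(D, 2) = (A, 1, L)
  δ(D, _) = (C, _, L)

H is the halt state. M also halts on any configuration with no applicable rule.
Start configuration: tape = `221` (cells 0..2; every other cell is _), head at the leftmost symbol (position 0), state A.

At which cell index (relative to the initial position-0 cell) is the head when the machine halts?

0

state=A head=0 tape=_[2]21   (A,2)→(A,2,R)
state=A head=1 tape=_2[2]1   (A,2)→(A,2,R)
state=A head=2 tape=_22[1]   (A,1)→(C,_,L)
state=C head=1 tape=_2[2]_   (C,2)→(A,1,S)
state=A head=1 tape=_2[1]_   (A,1)→(C,_,L)
state=C head=0 tape=_[2]__   (C,2)→(A,1,S)
state=A head=0 tape=_[1]__   (A,1)→(C,_,L)
state=C head=-1 tape=[_]___   (C,_)→(B,1,R)
state=B head=0 tape=1[_]__   (B,_)→(D,2,R)
state=D head=1 tape=12[_]_   (D,_)→(C,_,L)
state=C head=0 tape=1[2]__   (C,2)→(A,1,S)
state=A head=0 tape=1[1]__   (A,1)→(C,_,L)
state=C head=-1 tape=[1]___   (C,1)→(H,_,R)
state=H head=0 tape=_[_]__
At halt the head is at cell 0.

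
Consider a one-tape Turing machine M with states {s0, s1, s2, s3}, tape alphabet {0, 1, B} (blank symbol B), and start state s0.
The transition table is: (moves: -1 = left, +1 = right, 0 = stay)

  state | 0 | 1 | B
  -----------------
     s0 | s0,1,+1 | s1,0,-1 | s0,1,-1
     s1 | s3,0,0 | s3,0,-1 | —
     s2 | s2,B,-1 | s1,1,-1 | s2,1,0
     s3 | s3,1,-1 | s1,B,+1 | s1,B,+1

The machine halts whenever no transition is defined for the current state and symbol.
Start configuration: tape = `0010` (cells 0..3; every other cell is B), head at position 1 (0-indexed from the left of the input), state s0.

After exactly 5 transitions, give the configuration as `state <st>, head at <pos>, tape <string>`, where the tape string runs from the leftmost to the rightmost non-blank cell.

state s1, head at 0, tape 1000

state=s0 head=1 tape=B0[0]10   (s0,0)→(s0,1,+1)
state=s0 head=2 tape=B01[1]0   (s0,1)→(s1,0,-1)
state=s1 head=1 tape=B0[1]00   (s1,1)→(s3,0,-1)
state=s3 head=0 tape=B[0]000   (s3,0)→(s3,1,-1)
state=s3 head=-1 tape=[B]1000   (s3,B)→(s1,B,+1)
state=s1 head=0 tape=B[1]000
After 5 steps: state s1, head at 0, tape 1000.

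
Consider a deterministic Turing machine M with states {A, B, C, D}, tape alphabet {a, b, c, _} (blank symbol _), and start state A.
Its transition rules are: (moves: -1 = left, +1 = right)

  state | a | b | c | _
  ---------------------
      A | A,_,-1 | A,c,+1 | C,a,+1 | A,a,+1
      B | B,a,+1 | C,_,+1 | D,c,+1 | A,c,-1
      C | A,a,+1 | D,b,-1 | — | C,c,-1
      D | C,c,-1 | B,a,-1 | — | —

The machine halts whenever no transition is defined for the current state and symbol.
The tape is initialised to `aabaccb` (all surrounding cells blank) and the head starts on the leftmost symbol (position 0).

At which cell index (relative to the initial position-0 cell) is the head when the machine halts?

4

state=A head=0 tape=__[a]abaccb   (A,a)→(A,_,-1)
state=A head=-1 tape=_[_]_abaccb   (A,_)→(A,a,+1)
state=A head=0 tape=_a[_]abaccb   (A,_)→(A,a,+1)
state=A head=1 tape=_aa[a]baccb   (A,a)→(A,_,-1)
state=A head=0 tape=_a[a]_baccb   (A,a)→(A,_,-1)
state=A head=-1 tape=_[a]__baccb   (A,a)→(A,_,-1)
state=A head=-2 tape=[_]___baccb   (A,_)→(A,a,+1)
state=A head=-1 tape=a[_]__baccb   (A,_)→(A,a,+1)
state=A head=0 tape=aa[_]_baccb   (A,_)→(A,a,+1)
state=A head=1 tape=aaa[_]baccb   (A,_)→(A,a,+1)
state=A head=2 tape=aaaa[b]accb   (A,b)→(A,c,+1)
state=A head=3 tape=aaaac[a]ccb   (A,a)→(A,_,-1)
state=A head=2 tape=aaaa[c]_ccb   (A,c)→(C,a,+1)
state=C head=3 tape=aaaaa[_]ccb   (C,_)→(C,c,-1)
state=C head=2 tape=aaaa[a]cccb   (C,a)→(A,a,+1)
state=A head=3 tape=aaaaa[c]ccb   (A,c)→(C,a,+1)
state=C head=4 tape=aaaaaa[c]cb
At halt the head is at cell 4.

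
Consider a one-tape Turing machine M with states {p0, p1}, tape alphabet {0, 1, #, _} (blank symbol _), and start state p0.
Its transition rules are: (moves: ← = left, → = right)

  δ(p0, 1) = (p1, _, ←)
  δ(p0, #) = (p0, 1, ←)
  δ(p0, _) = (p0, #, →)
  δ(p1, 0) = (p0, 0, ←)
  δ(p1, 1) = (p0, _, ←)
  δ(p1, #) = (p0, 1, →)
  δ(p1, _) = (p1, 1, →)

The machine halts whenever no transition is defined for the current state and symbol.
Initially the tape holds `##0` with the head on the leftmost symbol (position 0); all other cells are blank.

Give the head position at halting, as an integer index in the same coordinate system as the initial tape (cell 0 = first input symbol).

2

state=p0 head=0 tape=___[#]#0   (p0,#)→(p0,1,←)
state=p0 head=-1 tape=__[_]1#0   (p0,_)→(p0,#,→)
state=p0 head=0 tape=__#[1]#0   (p0,1)→(p1,_,←)
state=p1 head=-1 tape=__[#]_#0   (p1,#)→(p0,1,→)
state=p0 head=0 tape=__1[_]#0   (p0,_)→(p0,#,→)
state=p0 head=1 tape=__1#[#]0   (p0,#)→(p0,1,←)
state=p0 head=0 tape=__1[#]10   (p0,#)→(p0,1,←)
state=p0 head=-1 tape=__[1]110   (p0,1)→(p1,_,←)
state=p1 head=-2 tape=_[_]_110   (p1,_)→(p1,1,→)
state=p1 head=-1 tape=_1[_]110   (p1,_)→(p1,1,→)
state=p1 head=0 tape=_11[1]10   (p1,1)→(p0,_,←)
state=p0 head=-1 tape=_1[1]_10   (p0,1)→(p1,_,←)
state=p1 head=-2 tape=_[1]__10   (p1,1)→(p0,_,←)
state=p0 head=-3 tape=[_]___10   (p0,_)→(p0,#,→)
state=p0 head=-2 tape=#[_]__10   (p0,_)→(p0,#,→)
state=p0 head=-1 tape=##[_]_10   (p0,_)→(p0,#,→)
state=p0 head=0 tape=###[_]10   (p0,_)→(p0,#,→)
state=p0 head=1 tape=####[1]0   (p0,1)→(p1,_,←)
state=p1 head=0 tape=###[#]_0   (p1,#)→(p0,1,→)
state=p0 head=1 tape=###1[_]0   (p0,_)→(p0,#,→)
state=p0 head=2 tape=###1#[0]
At halt the head is at cell 2.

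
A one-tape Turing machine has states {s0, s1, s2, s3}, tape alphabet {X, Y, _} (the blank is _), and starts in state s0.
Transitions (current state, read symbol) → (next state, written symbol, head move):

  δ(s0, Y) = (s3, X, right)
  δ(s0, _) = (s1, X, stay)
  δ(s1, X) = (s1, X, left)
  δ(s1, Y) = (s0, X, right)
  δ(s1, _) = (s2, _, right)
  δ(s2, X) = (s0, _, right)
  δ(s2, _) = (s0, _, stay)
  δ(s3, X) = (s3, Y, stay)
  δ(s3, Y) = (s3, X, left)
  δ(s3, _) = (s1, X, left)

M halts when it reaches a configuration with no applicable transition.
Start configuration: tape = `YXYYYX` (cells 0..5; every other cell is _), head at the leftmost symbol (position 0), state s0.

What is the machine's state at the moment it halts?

s0 | __[Y]XYYYX   read Y → write X, move right, go to s3
s3 | __X[X]YYYX   read X → write Y, move stay, go to s3
s3 | __X[Y]YYYX   read Y → write X, move left, go to s3
s3 | __[X]XYYYX   read X → write Y, move stay, go to s3
s3 | __[Y]XYYYX   read Y → write X, move left, go to s3
s3 | _[_]XXYYYX   read _ → write X, move left, go to s1
s1 | [_]XXXYYYX   read _ → write _, move right, go to s2
s2 | _[X]XXYYYX   read X → write _, move right, go to s0
s0 | __[X]XYYYX
No transition is defined for (s0, X); M halts in state s0.

s0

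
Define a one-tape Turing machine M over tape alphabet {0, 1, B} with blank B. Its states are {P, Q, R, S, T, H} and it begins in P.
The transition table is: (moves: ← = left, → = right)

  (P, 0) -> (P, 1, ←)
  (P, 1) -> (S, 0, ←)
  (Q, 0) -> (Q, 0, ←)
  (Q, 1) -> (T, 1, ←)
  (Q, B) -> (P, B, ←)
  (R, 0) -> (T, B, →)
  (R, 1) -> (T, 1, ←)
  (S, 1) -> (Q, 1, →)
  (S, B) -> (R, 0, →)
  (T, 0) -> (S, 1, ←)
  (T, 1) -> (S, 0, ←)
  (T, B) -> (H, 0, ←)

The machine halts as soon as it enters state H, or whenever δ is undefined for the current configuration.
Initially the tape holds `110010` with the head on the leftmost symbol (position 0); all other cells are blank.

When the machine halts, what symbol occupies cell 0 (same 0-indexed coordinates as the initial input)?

P | B[1]10010   read 1 → write 0, move ←, go to S
S | [B]010010   read B → write 0, move →, go to R
R | 0[0]10010   read 0 → write B, move →, go to T
T | 0B[1]0010   read 1 → write 0, move ←, go to S
S | 0[B]00010   read B → write 0, move →, go to R
R | 00[0]0010   read 0 → write B, move →, go to T
T | 00B[0]010   read 0 → write 1, move ←, go to S
S | 00[B]1010   read B → write 0, move →, go to R
R | 000[1]010   read 1 → write 1, move ←, go to T
T | 00[0]1010   read 0 → write 1, move ←, go to S
S | 0[0]11010
Cell 0 holds 0 when M halts.

0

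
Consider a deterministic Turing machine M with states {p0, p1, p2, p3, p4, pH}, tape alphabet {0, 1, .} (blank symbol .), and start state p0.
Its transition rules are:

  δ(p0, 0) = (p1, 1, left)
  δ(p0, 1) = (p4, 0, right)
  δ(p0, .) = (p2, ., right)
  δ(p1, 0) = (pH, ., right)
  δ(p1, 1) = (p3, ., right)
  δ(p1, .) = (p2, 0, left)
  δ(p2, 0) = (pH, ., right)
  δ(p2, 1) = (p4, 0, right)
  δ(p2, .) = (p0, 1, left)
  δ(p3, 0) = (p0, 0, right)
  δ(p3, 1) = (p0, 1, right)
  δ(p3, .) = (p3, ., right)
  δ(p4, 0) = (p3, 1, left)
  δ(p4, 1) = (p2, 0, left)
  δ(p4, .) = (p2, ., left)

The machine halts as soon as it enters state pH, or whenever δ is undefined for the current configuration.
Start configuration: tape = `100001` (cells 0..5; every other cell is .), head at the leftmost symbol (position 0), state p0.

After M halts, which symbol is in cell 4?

.

p0 | [1]00001   read 1 → write 0, move right, go to p4
p4 | 0[0]0001   read 0 → write 1, move left, go to p3
p3 | [0]10001   read 0 → write 0, move right, go to p0
p0 | 0[1]0001   read 1 → write 0, move right, go to p4
p4 | 00[0]001   read 0 → write 1, move left, go to p3
p3 | 0[0]1001   read 0 → write 0, move right, go to p0
p0 | 00[1]001   read 1 → write 0, move right, go to p4
p4 | 000[0]01   read 0 → write 1, move left, go to p3
p3 | 00[0]101   read 0 → write 0, move right, go to p0
p0 | 000[1]01   read 1 → write 0, move right, go to p4
p4 | 0000[0]1   read 0 → write 1, move left, go to p3
p3 | 000[0]11   read 0 → write 0, move right, go to p0
p0 | 0000[1]1   read 1 → write 0, move right, go to p4
p4 | 00000[1]   read 1 → write 0, move left, go to p2
p2 | 0000[0]0   read 0 → write ., move right, go to pH
pH | 0000.[0]
Cell 4 holds . when M halts.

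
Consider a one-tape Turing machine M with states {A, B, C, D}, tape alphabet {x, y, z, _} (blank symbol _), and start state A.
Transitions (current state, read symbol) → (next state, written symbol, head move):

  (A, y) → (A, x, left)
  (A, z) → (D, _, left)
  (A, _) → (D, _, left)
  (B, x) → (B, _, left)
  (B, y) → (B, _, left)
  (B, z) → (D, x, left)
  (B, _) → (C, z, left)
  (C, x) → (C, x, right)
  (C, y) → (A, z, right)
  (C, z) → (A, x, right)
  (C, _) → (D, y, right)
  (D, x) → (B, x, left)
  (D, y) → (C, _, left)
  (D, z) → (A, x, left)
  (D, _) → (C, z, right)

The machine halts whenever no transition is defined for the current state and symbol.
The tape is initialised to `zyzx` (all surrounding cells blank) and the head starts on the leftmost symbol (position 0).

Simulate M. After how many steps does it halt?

28

state=A head=0 tape=____[z]yzx   (A,z)→(D,_,left)
state=D head=-1 tape=___[_]_yzx   (D,_)→(C,z,right)
state=C head=0 tape=___z[_]yzx   (C,_)→(D,y,right)
state=D head=1 tape=___zy[y]zx   (D,y)→(C,_,left)
state=C head=0 tape=___z[y]_zx   (C,y)→(A,z,right)
state=A head=1 tape=___zz[_]zx   (A,_)→(D,_,left)
state=D head=0 tape=___z[z]_zx   (D,z)→(A,x,left)
state=A head=-1 tape=___[z]x_zx   (A,z)→(D,_,left)
state=D head=-2 tape=__[_]_x_zx   (D,_)→(C,z,right)
state=C head=-1 tape=__z[_]x_zx   (C,_)→(D,y,right)
state=D head=0 tape=__zy[x]_zx   (D,x)→(B,x,left)
state=B head=-1 tape=__z[y]x_zx   (B,y)→(B,_,left)
state=B head=-2 tape=__[z]_x_zx   (B,z)→(D,x,left)
state=D head=-3 tape=_[_]x_x_zx   (D,_)→(C,z,right)
state=C head=-2 tape=_z[x]_x_zx   (C,x)→(C,x,right)
state=C head=-1 tape=_zx[_]x_zx   (C,_)→(D,y,right)
state=D head=0 tape=_zxy[x]_zx   (D,x)→(B,x,left)
state=B head=-1 tape=_zx[y]x_zx   (B,y)→(B,_,left)
state=B head=-2 tape=_z[x]_x_zx   (B,x)→(B,_,left)
state=B head=-3 tape=_[z]__x_zx   (B,z)→(D,x,left)
state=D head=-4 tape=[_]x__x_zx   (D,_)→(C,z,right)
state=C head=-3 tape=z[x]__x_zx   (C,x)→(C,x,right)
state=C head=-2 tape=zx[_]_x_zx   (C,_)→(D,y,right)
state=D head=-1 tape=zxy[_]x_zx   (D,_)→(C,z,right)
state=C head=0 tape=zxyz[x]_zx   (C,x)→(C,x,right)
state=C head=1 tape=zxyzx[_]zx   (C,_)→(D,y,right)
state=D head=2 tape=zxyzxy[z]x   (D,z)→(A,x,left)
state=A head=1 tape=zxyzx[y]xx   (A,y)→(A,x,left)
state=A head=0 tape=zxyz[x]xxx
M halts after 28 transitions.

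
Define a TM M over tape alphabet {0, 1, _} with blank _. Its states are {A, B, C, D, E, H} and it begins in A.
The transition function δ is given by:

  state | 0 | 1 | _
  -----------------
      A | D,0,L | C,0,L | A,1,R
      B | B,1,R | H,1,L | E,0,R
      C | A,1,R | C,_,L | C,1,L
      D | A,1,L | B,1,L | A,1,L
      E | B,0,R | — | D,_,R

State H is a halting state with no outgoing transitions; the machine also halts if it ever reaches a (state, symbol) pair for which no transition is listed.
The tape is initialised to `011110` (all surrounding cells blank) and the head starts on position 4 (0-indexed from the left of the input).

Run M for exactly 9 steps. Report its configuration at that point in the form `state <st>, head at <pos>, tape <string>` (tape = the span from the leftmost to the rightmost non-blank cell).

A | 0111[1]0   read 1 → write 0, move L, go to C
C | 011[1]00   read 1 → write _, move L, go to C
C | 01[1]_00   read 1 → write _, move L, go to C
C | 0[1]__00   read 1 → write _, move L, go to C
C | [0]___00   read 0 → write 1, move R, go to A
A | 1[_]__00   read _ → write 1, move R, go to A
A | 11[_]_00   read _ → write 1, move R, go to A
A | 111[_]00   read _ → write 1, move R, go to A
A | 1111[0]0   read 0 → write 0, move L, go to D
D | 111[1]00
After 9 steps: state D, head at 3, tape 111100.

state D, head at 3, tape 111100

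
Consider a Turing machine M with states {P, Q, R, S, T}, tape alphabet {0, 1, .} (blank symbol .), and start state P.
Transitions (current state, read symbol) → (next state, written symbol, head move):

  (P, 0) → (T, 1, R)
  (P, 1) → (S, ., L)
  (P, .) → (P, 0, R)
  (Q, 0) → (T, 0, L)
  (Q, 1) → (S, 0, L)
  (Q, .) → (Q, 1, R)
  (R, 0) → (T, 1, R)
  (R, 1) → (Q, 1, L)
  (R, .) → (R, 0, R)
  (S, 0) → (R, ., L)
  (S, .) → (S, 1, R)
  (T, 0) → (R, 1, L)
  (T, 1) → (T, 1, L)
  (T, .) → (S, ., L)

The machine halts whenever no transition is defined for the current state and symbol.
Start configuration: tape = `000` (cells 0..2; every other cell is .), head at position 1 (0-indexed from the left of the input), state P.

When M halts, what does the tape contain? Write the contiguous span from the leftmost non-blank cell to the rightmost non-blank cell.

P | ....0[0]0   read 0 → write 1, move R, go to T
T | ....01[0]   read 0 → write 1, move L, go to R
R | ....0[1]1   read 1 → write 1, move L, go to Q
Q | ....[0]11   read 0 → write 0, move L, go to T
T | ...[.]011   read . → write ., move L, go to S
S | ..[.].011   read . → write 1, move R, go to S
S | ..1[.]011   read . → write 1, move R, go to S
S | ..11[0]11   read 0 → write ., move L, go to R
R | ..1[1].11   read 1 → write 1, move L, go to Q
Q | ..[1]1.11   read 1 → write 0, move L, go to S
S | .[.]01.11   read . → write 1, move R, go to S
S | .1[0]1.11   read 0 → write ., move L, go to R
R | .[1].1.11   read 1 → write 1, move L, go to Q
Q | [.]1.1.11   read . → write 1, move R, go to Q
Q | 1[1].1.11   read 1 → write 0, move L, go to S
S | [1]0.1.11
The non-blank tape span at halt is 10.1.11.

10.1.11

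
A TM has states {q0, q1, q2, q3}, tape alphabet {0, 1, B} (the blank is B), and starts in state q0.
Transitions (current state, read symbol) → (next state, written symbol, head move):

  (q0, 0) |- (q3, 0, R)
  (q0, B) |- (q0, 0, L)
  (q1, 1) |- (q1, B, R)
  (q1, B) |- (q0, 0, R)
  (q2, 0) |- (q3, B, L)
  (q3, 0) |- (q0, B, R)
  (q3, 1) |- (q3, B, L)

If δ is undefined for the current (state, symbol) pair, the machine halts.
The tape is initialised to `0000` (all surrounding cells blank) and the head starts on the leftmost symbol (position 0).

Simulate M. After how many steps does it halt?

state=q0 head=0 tape=[0]000BB   (q0,0)→(q3,0,R)
state=q3 head=1 tape=0[0]00BB   (q3,0)→(q0,B,R)
state=q0 head=2 tape=0B[0]0BB   (q0,0)→(q3,0,R)
state=q3 head=3 tape=0B0[0]BB   (q3,0)→(q0,B,R)
state=q0 head=4 tape=0B0B[B]B   (q0,B)→(q0,0,L)
state=q0 head=3 tape=0B0[B]0B   (q0,B)→(q0,0,L)
state=q0 head=2 tape=0B[0]00B   (q0,0)→(q3,0,R)
state=q3 head=3 tape=0B0[0]0B   (q3,0)→(q0,B,R)
state=q0 head=4 tape=0B0B[0]B   (q0,0)→(q3,0,R)
state=q3 head=5 tape=0B0B0[B]
M halts after 9 transitions.

9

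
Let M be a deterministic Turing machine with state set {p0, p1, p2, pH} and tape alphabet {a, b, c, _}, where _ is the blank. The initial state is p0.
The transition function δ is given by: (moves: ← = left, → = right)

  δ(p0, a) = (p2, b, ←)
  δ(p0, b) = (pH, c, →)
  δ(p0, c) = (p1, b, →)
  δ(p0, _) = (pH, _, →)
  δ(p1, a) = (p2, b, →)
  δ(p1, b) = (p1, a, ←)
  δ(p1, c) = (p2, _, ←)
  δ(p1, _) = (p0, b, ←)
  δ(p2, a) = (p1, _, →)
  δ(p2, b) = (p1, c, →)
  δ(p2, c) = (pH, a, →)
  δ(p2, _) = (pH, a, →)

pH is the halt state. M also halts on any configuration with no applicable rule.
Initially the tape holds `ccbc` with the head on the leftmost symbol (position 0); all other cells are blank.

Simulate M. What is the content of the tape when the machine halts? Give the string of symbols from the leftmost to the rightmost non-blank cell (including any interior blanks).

baabc

p0 | __[c]cbc   read c → write b, move →, go to p1
p1 | __b[c]bc   read c → write _, move ←, go to p2
p2 | __[b]_bc   read b → write c, move →, go to p1
p1 | __c[_]bc   read _ → write b, move ←, go to p0
p0 | __[c]bbc   read c → write b, move →, go to p1
p1 | __b[b]bc   read b → write a, move ←, go to p1
p1 | __[b]abc   read b → write a, move ←, go to p1
p1 | _[_]aabc   read _ → write b, move ←, go to p0
p0 | [_]baabc   read _ → write _, move →, go to pH
pH | _[b]aabc
The non-blank tape span at halt is baabc.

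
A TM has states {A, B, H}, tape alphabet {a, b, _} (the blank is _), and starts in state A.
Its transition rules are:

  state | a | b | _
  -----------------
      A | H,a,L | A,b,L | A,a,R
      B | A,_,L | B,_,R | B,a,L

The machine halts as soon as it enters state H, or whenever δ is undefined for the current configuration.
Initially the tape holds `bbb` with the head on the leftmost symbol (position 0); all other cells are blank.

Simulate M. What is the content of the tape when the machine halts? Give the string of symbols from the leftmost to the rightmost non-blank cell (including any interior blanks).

A | __[b]bb   read b → write b, move L, go to A
A | _[_]bbb   read _ → write a, move R, go to A
A | _a[b]bb   read b → write b, move L, go to A
A | _[a]bbb   read a → write a, move L, go to H
H | [_]abbb
The non-blank tape span at halt is abbb.

abbb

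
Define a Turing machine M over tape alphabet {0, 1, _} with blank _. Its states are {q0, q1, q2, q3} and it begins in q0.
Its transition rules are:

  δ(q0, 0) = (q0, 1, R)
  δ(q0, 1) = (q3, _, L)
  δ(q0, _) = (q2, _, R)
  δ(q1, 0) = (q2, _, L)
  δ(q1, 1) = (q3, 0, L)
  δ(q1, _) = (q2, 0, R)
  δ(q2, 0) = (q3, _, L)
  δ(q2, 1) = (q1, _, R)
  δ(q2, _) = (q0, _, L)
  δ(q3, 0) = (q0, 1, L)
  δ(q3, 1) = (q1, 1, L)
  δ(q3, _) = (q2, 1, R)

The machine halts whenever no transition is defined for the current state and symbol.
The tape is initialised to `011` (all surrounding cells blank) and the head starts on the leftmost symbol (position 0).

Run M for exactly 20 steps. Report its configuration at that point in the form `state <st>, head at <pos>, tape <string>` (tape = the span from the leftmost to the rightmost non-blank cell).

state q0, head at 4, tape 0_0_1

q0 | _[0]11___   read 0 → write 1, move R, go to q0
q0 | _1[1]1___   read 1 → write _, move L, go to q3
q3 | _[1]_1___   read 1 → write 1, move L, go to q1
q1 | [_]1_1___   read _ → write 0, move R, go to q2
q2 | 0[1]_1___   read 1 → write _, move R, go to q1
q1 | 0_[_]1___   read _ → write 0, move R, go to q2
q2 | 0_0[1]___   read 1 → write _, move R, go to q1
q1 | 0_0_[_]__   read _ → write 0, move R, go to q2
q2 | 0_0_0[_]_   read _ → write _, move L, go to q0
q0 | 0_0_[0]__   read 0 → write 1, move R, go to q0
q0 | 0_0_1[_]_   read _ → write _, move R, go to q2
q2 | 0_0_1_[_]   read _ → write _, move L, go to q0
q0 | 0_0_1[_]_   read _ → write _, move R, go to q2
q2 | 0_0_1_[_]   read _ → write _, move L, go to q0
q0 | 0_0_1[_]_   read _ → write _, move R, go to q2
q2 | 0_0_1_[_]   read _ → write _, move L, go to q0
q0 | 0_0_1[_]_   read _ → write _, move R, go to q2
q2 | 0_0_1_[_]   read _ → write _, move L, go to q0
q0 | 0_0_1[_]_   read _ → write _, move R, go to q2
q2 | 0_0_1_[_]   read _ → write _, move L, go to q0
q0 | 0_0_1[_]_
After 20 steps: state q0, head at 4, tape 0_0_1.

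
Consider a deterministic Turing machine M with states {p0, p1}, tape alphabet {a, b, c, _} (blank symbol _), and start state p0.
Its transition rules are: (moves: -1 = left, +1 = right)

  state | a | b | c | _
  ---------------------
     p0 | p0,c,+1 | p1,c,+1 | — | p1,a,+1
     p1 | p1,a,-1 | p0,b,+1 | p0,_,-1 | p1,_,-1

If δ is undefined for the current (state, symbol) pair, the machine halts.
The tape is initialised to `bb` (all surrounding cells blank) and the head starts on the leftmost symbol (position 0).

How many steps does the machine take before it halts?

14

p0 | [b]b___   read b → write c, move +1, go to p1
p1 | c[b]___   read b → write b, move +1, go to p0
p0 | cb[_]__   read _ → write a, move +1, go to p1
p1 | cba[_]_   read _ → write _, move -1, go to p1
p1 | cb[a]__   read a → write a, move -1, go to p1
p1 | c[b]a__   read b → write b, move +1, go to p0
p0 | cb[a]__   read a → write c, move +1, go to p0
p0 | cbc[_]_   read _ → write a, move +1, go to p1
p1 | cbca[_]   read _ → write _, move -1, go to p1
p1 | cbc[a]_   read a → write a, move -1, go to p1
p1 | cb[c]a_   read c → write _, move -1, go to p0
p0 | c[b]_a_   read b → write c, move +1, go to p1
p1 | cc[_]a_   read _ → write _, move -1, go to p1
p1 | c[c]_a_   read c → write _, move -1, go to p0
p0 | [c]__a_
M halts after 14 transitions.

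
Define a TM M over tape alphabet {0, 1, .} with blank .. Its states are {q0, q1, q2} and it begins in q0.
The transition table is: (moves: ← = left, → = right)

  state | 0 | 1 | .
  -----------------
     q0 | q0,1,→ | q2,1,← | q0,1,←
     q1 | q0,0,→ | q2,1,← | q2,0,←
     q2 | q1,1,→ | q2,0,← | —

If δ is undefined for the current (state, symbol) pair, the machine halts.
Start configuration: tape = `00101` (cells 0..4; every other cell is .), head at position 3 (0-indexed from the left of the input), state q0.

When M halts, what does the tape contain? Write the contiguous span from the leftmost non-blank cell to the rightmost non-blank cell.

state=q0 head=3 tape=.001[0]1   (q0,0)→(q0,1,→)
state=q0 head=4 tape=.0011[1]   (q0,1)→(q2,1,←)
state=q2 head=3 tape=.001[1]1   (q2,1)→(q2,0,←)
state=q2 head=2 tape=.00[1]01   (q2,1)→(q2,0,←)
state=q2 head=1 tape=.0[0]001   (q2,0)→(q1,1,→)
state=q1 head=2 tape=.01[0]01   (q1,0)→(q0,0,→)
state=q0 head=3 tape=.010[0]1   (q0,0)→(q0,1,→)
state=q0 head=4 tape=.0101[1]   (q0,1)→(q2,1,←)
state=q2 head=3 tape=.010[1]1   (q2,1)→(q2,0,←)
state=q2 head=2 tape=.01[0]01   (q2,0)→(q1,1,→)
state=q1 head=3 tape=.011[0]1   (q1,0)→(q0,0,→)
state=q0 head=4 tape=.0110[1]   (q0,1)→(q2,1,←)
state=q2 head=3 tape=.011[0]1   (q2,0)→(q1,1,→)
state=q1 head=4 tape=.0111[1]   (q1,1)→(q2,1,←)
state=q2 head=3 tape=.011[1]1   (q2,1)→(q2,0,←)
state=q2 head=2 tape=.01[1]01   (q2,1)→(q2,0,←)
state=q2 head=1 tape=.0[1]001   (q2,1)→(q2,0,←)
state=q2 head=0 tape=.[0]0001   (q2,0)→(q1,1,→)
state=q1 head=1 tape=.1[0]001   (q1,0)→(q0,0,→)
state=q0 head=2 tape=.10[0]01   (q0,0)→(q0,1,→)
state=q0 head=3 tape=.101[0]1   (q0,0)→(q0,1,→)
state=q0 head=4 tape=.1011[1]   (q0,1)→(q2,1,←)
state=q2 head=3 tape=.101[1]1   (q2,1)→(q2,0,←)
state=q2 head=2 tape=.10[1]01   (q2,1)→(q2,0,←)
state=q2 head=1 tape=.1[0]001   (q2,0)→(q1,1,→)
state=q1 head=2 tape=.11[0]01   (q1,0)→(q0,0,→)
state=q0 head=3 tape=.110[0]1   (q0,0)→(q0,1,→)
state=q0 head=4 tape=.1101[1]   (q0,1)→(q2,1,←)
state=q2 head=3 tape=.110[1]1   (q2,1)→(q2,0,←)
state=q2 head=2 tape=.11[0]01   (q2,0)→(q1,1,→)
state=q1 head=3 tape=.111[0]1   (q1,0)→(q0,0,→)
state=q0 head=4 tape=.1110[1]   (q0,1)→(q2,1,←)
state=q2 head=3 tape=.111[0]1   (q2,0)→(q1,1,→)
state=q1 head=4 tape=.1111[1]   (q1,1)→(q2,1,←)
state=q2 head=3 tape=.111[1]1   (q2,1)→(q2,0,←)
state=q2 head=2 tape=.11[1]01   (q2,1)→(q2,0,←)
state=q2 head=1 tape=.1[1]001   (q2,1)→(q2,0,←)
state=q2 head=0 tape=.[1]0001   (q2,1)→(q2,0,←)
state=q2 head=-1 tape=[.]00001
The non-blank tape span at halt is 00001.

00001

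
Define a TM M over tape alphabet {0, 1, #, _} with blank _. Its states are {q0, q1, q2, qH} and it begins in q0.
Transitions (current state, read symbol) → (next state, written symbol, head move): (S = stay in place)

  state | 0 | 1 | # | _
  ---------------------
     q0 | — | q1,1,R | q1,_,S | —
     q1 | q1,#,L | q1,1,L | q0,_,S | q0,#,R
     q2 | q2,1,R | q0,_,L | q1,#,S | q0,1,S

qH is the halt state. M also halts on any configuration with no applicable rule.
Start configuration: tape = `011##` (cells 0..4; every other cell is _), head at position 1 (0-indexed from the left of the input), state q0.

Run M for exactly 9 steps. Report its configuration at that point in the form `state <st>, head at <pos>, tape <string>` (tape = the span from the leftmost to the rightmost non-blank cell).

state q1, head at 1, tape ##11##

q0 | _0[1]1##   read 1 → write 1, move R, go to q1
q1 | _01[1]##   read 1 → write 1, move L, go to q1
q1 | _0[1]1##   read 1 → write 1, move L, go to q1
q1 | _[0]11##   read 0 → write #, move L, go to q1
q1 | [_]#11##   read _ → write #, move R, go to q0
q0 | #[#]11##   read # → write _, move S, go to q1
q1 | #[_]11##   read _ → write #, move R, go to q0
q0 | ##[1]1##   read 1 → write 1, move R, go to q1
q1 | ##1[1]##   read 1 → write 1, move L, go to q1
q1 | ##[1]1##
After 9 steps: state q1, head at 1, tape ##11##.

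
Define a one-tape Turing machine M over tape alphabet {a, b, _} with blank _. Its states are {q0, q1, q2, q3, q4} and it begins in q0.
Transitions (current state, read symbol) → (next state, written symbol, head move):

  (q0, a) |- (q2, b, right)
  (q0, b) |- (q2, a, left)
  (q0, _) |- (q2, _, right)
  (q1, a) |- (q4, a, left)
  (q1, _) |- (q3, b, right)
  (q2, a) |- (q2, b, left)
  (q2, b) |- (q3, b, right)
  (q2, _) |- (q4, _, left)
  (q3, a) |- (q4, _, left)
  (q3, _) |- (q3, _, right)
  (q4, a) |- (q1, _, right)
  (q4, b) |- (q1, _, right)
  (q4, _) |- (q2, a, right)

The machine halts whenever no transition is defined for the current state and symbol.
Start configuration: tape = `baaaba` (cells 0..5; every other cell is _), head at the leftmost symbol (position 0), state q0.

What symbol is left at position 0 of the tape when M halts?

state=q0 head=0 tape=__[b]aaaba   (q0,b)→(q2,a,left)
state=q2 head=-1 tape=_[_]aaaaba   (q2,_)→(q4,_,left)
state=q4 head=-2 tape=[_]_aaaaba   (q4,_)→(q2,a,right)
state=q2 head=-1 tape=a[_]aaaaba   (q2,_)→(q4,_,left)
state=q4 head=-2 tape=[a]_aaaaba   (q4,a)→(q1,_,right)
state=q1 head=-1 tape=_[_]aaaaba   (q1,_)→(q3,b,right)
state=q3 head=0 tape=_b[a]aaaba   (q3,a)→(q4,_,left)
state=q4 head=-1 tape=_[b]_aaaba   (q4,b)→(q1,_,right)
state=q1 head=0 tape=__[_]aaaba   (q1,_)→(q3,b,right)
state=q3 head=1 tape=__b[a]aaba   (q3,a)→(q4,_,left)
state=q4 head=0 tape=__[b]_aaba   (q4,b)→(q1,_,right)
state=q1 head=1 tape=___[_]aaba   (q1,_)→(q3,b,right)
state=q3 head=2 tape=___b[a]aba   (q3,a)→(q4,_,left)
state=q4 head=1 tape=___[b]_aba   (q4,b)→(q1,_,right)
state=q1 head=2 tape=____[_]aba   (q1,_)→(q3,b,right)
state=q3 head=3 tape=____b[a]ba   (q3,a)→(q4,_,left)
state=q4 head=2 tape=____[b]_ba   (q4,b)→(q1,_,right)
state=q1 head=3 tape=_____[_]ba   (q1,_)→(q3,b,right)
state=q3 head=4 tape=_____b[b]a
Cell 0 holds _ when M halts.

_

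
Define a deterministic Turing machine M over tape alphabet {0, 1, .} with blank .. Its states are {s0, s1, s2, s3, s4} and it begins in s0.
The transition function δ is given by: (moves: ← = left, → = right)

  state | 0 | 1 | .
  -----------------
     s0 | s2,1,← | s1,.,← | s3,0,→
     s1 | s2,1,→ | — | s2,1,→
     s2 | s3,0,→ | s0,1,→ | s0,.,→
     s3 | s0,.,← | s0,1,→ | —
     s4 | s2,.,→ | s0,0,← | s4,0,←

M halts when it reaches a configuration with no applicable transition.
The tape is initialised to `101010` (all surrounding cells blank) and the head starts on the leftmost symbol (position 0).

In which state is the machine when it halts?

s3

s0 | .[1]01010..   read 1 → write ., move ←, go to s1
s1 | [.].01010..   read . → write 1, move →, go to s2
s2 | 1[.]01010..   read . → write ., move →, go to s0
s0 | 1.[0]1010..   read 0 → write 1, move ←, go to s2
s2 | 1[.]11010..   read . → write ., move →, go to s0
s0 | 1.[1]1010..   read 1 → write ., move ←, go to s1
s1 | 1[.].1010..   read . → write 1, move →, go to s2
s2 | 11[.]1010..   read . → write ., move →, go to s0
s0 | 11.[1]010..   read 1 → write ., move ←, go to s1
s1 | 11[.].010..   read . → write 1, move →, go to s2
s2 | 111[.]010..   read . → write ., move →, go to s0
s0 | 111.[0]10..   read 0 → write 1, move ←, go to s2
s2 | 111[.]110..   read . → write ., move →, go to s0
s0 | 111.[1]10..   read 1 → write ., move ←, go to s1
s1 | 111[.].10..   read . → write 1, move →, go to s2
s2 | 1111[.]10..   read . → write ., move →, go to s0
s0 | 1111.[1]0..   read 1 → write ., move ←, go to s1
s1 | 1111[.].0..   read . → write 1, move →, go to s2
s2 | 11111[.]0..   read . → write ., move →, go to s0
s0 | 11111.[0]..   read 0 → write 1, move ←, go to s2
s2 | 11111[.]1..   read . → write ., move →, go to s0
s0 | 11111.[1]..   read 1 → write ., move ←, go to s1
s1 | 11111[.]...   read . → write 1, move →, go to s2
s2 | 111111[.]..   read . → write ., move →, go to s0
s0 | 111111.[.].   read . → write 0, move →, go to s3
s3 | 111111.0[.]
No transition is defined for (s3, .); M halts in state s3.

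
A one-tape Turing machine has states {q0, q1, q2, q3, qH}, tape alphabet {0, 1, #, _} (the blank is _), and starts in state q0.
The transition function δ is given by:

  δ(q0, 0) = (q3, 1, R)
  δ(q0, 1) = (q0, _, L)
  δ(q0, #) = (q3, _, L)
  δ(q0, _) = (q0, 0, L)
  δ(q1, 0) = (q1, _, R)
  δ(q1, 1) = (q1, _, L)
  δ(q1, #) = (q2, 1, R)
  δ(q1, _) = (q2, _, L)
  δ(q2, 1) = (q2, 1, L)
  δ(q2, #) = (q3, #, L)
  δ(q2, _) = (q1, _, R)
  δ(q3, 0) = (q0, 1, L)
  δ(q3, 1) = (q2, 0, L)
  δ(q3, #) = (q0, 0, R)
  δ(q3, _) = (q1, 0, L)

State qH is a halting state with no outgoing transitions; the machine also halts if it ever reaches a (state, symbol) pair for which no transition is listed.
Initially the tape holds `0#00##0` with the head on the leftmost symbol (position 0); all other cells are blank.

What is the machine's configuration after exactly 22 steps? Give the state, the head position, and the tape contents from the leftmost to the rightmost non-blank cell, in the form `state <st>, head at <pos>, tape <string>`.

state q2, head at -2, tape 01##0

state=q0 head=0 tape=__[0]#00##0   (q0,0)→(q3,1,R)
state=q3 head=1 tape=__1[#]00##0   (q3,#)→(q0,0,R)
state=q0 head=2 tape=__10[0]0##0   (q0,0)→(q3,1,R)
state=q3 head=3 tape=__101[0]##0   (q3,0)→(q0,1,L)
state=q0 head=2 tape=__10[1]1##0   (q0,1)→(q0,_,L)
state=q0 head=1 tape=__1[0]_1##0   (q0,0)→(q3,1,R)
state=q3 head=2 tape=__11[_]1##0   (q3,_)→(q1,0,L)
state=q1 head=1 tape=__1[1]01##0   (q1,1)→(q1,_,L)
state=q1 head=0 tape=__[1]_01##0   (q1,1)→(q1,_,L)
state=q1 head=-1 tape=_[_]__01##0   (q1,_)→(q2,_,L)
state=q2 head=-2 tape=[_]___01##0   (q2,_)→(q1,_,R)
state=q1 head=-1 tape=_[_]__01##0   (q1,_)→(q2,_,L)
state=q2 head=-2 tape=[_]___01##0   (q2,_)→(q1,_,R)
state=q1 head=-1 tape=_[_]__01##0   (q1,_)→(q2,_,L)
state=q2 head=-2 tape=[_]___01##0   (q2,_)→(q1,_,R)
state=q1 head=-1 tape=_[_]__01##0   (q1,_)→(q2,_,L)
state=q2 head=-2 tape=[_]___01##0   (q2,_)→(q1,_,R)
state=q1 head=-1 tape=_[_]__01##0   (q1,_)→(q2,_,L)
state=q2 head=-2 tape=[_]___01##0   (q2,_)→(q1,_,R)
state=q1 head=-1 tape=_[_]__01##0   (q1,_)→(q2,_,L)
state=q2 head=-2 tape=[_]___01##0   (q2,_)→(q1,_,R)
state=q1 head=-1 tape=_[_]__01##0   (q1,_)→(q2,_,L)
state=q2 head=-2 tape=[_]___01##0
After 22 steps: state q2, head at -2, tape 01##0.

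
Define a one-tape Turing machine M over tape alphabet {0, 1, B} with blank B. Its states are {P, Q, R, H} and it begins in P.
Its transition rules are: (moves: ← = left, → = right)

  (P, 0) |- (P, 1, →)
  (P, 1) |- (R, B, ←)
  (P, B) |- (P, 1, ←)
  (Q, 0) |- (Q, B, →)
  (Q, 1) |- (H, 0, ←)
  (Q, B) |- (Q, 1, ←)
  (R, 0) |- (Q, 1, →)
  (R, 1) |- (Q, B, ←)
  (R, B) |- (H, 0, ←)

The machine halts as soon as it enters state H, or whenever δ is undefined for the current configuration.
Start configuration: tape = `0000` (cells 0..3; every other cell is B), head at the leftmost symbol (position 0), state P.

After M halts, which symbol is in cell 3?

B

state=P head=0 tape=[0]000B   (P,0)→(P,1,→)
state=P head=1 tape=1[0]00B   (P,0)→(P,1,→)
state=P head=2 tape=11[0]0B   (P,0)→(P,1,→)
state=P head=3 tape=111[0]B   (P,0)→(P,1,→)
state=P head=4 tape=1111[B]   (P,B)→(P,1,←)
state=P head=3 tape=111[1]1   (P,1)→(R,B,←)
state=R head=2 tape=11[1]B1   (R,1)→(Q,B,←)
state=Q head=1 tape=1[1]BB1   (Q,1)→(H,0,←)
state=H head=0 tape=[1]0BB1
Cell 3 holds B when M halts.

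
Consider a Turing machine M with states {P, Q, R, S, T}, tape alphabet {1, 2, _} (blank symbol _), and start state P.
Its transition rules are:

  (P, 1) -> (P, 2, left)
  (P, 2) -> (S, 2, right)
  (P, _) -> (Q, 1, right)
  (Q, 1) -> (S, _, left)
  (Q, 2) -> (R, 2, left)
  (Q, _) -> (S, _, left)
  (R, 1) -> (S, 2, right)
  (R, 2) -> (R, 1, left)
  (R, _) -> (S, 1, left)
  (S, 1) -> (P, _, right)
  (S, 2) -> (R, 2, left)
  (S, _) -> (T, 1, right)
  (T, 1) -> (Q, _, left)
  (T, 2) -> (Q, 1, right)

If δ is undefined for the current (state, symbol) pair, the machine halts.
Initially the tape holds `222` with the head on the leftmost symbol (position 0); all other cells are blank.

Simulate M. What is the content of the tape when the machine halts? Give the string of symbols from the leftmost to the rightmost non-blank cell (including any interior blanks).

state=P head=0 tape=___[2]22   (P,2)→(S,2,right)
state=S head=1 tape=___2[2]2   (S,2)→(R,2,left)
state=R head=0 tape=___[2]22   (R,2)→(R,1,left)
state=R head=-1 tape=__[_]122   (R,_)→(S,1,left)
state=S head=-2 tape=_[_]1122   (S,_)→(T,1,right)
state=T head=-1 tape=_1[1]122   (T,1)→(Q,_,left)
state=Q head=-2 tape=_[1]_122   (Q,1)→(S,_,left)
state=S head=-3 tape=[_]__122   (S,_)→(T,1,right)
state=T head=-2 tape=1[_]_122
The non-blank tape span at halt is 1__122.

1__122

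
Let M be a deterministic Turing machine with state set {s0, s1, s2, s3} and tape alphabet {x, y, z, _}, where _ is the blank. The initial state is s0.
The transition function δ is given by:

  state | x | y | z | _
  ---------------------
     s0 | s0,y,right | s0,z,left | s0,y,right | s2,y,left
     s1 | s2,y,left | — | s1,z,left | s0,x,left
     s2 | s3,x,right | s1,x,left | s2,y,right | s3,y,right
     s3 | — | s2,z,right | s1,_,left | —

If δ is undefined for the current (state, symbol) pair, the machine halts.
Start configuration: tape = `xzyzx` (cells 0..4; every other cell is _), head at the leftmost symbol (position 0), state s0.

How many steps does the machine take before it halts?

state=s0 head=0 tape=__[x]zyzx_   (s0,x)→(s0,y,right)
state=s0 head=1 tape=__y[z]yzx_   (s0,z)→(s0,y,right)
state=s0 head=2 tape=__yy[y]zx_   (s0,y)→(s0,z,left)
state=s0 head=1 tape=__y[y]zzx_   (s0,y)→(s0,z,left)
state=s0 head=0 tape=__[y]zzzx_   (s0,y)→(s0,z,left)
state=s0 head=-1 tape=_[_]zzzzx_   (s0,_)→(s2,y,left)
state=s2 head=-2 tape=[_]yzzzzx_   (s2,_)→(s3,y,right)
state=s3 head=-1 tape=y[y]zzzzx_   (s3,y)→(s2,z,right)
state=s2 head=0 tape=yz[z]zzzx_   (s2,z)→(s2,y,right)
state=s2 head=1 tape=yzy[z]zzx_   (s2,z)→(s2,y,right)
state=s2 head=2 tape=yzyy[z]zx_   (s2,z)→(s2,y,right)
state=s2 head=3 tape=yzyyy[z]x_   (s2,z)→(s2,y,right)
state=s2 head=4 tape=yzyyyy[x]_   (s2,x)→(s3,x,right)
state=s3 head=5 tape=yzyyyyx[_]
M halts after 13 transitions.

13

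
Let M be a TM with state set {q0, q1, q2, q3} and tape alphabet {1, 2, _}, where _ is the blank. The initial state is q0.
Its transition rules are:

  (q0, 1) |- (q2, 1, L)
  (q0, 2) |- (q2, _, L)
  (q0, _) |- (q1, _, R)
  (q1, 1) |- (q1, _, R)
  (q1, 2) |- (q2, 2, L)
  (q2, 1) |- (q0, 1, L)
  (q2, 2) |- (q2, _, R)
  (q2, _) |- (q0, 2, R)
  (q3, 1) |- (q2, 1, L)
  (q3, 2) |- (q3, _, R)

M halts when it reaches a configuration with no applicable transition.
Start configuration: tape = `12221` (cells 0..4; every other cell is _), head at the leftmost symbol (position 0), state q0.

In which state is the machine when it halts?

state=q0 head=0 tape=_[1]2221_   (q0,1)→(q2,1,L)
state=q2 head=-1 tape=[_]12221_   (q2,_)→(q0,2,R)
state=q0 head=0 tape=2[1]2221_   (q0,1)→(q2,1,L)
state=q2 head=-1 tape=[2]12221_   (q2,2)→(q2,_,R)
state=q2 head=0 tape=_[1]2221_   (q2,1)→(q0,1,L)
state=q0 head=-1 tape=[_]12221_   (q0,_)→(q1,_,R)
state=q1 head=0 tape=_[1]2221_   (q1,1)→(q1,_,R)
state=q1 head=1 tape=__[2]221_   (q1,2)→(q2,2,L)
state=q2 head=0 tape=_[_]2221_   (q2,_)→(q0,2,R)
state=q0 head=1 tape=_2[2]221_   (q0,2)→(q2,_,L)
state=q2 head=0 tape=_[2]_221_   (q2,2)→(q2,_,R)
state=q2 head=1 tape=__[_]221_   (q2,_)→(q0,2,R)
state=q0 head=2 tape=__2[2]21_   (q0,2)→(q2,_,L)
state=q2 head=1 tape=__[2]_21_   (q2,2)→(q2,_,R)
state=q2 head=2 tape=___[_]21_   (q2,_)→(q0,2,R)
state=q0 head=3 tape=___2[2]1_   (q0,2)→(q2,_,L)
state=q2 head=2 tape=___[2]_1_   (q2,2)→(q2,_,R)
state=q2 head=3 tape=____[_]1_   (q2,_)→(q0,2,R)
state=q0 head=4 tape=____2[1]_   (q0,1)→(q2,1,L)
state=q2 head=3 tape=____[2]1_   (q2,2)→(q2,_,R)
state=q2 head=4 tape=_____[1]_   (q2,1)→(q0,1,L)
state=q0 head=3 tape=____[_]1_   (q0,_)→(q1,_,R)
state=q1 head=4 tape=_____[1]_   (q1,1)→(q1,_,R)
state=q1 head=5 tape=______[_]
No transition is defined for (q1, _); M halts in state q1.

q1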